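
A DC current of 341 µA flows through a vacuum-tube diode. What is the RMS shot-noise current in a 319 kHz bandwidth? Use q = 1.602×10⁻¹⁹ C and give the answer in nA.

I_n = √(2qI·B)
2qI·B = 2 × 1.602×10⁻¹⁹ × 3.41×10⁻⁴ × 3.19×10⁵ = 3.49×10⁻¹⁷ A²
I_n = √(3.49×10⁻¹⁷) = 5.90×10⁻⁹ A = 5.90 nA

5.90 nA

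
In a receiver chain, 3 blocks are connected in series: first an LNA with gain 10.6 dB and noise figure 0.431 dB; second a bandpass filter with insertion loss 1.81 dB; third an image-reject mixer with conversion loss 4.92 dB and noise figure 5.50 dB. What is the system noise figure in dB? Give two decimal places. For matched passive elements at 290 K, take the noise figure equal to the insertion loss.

Convert to linear (a loss of L dB is a gain of −L dB): F_i = 10^(NF_i/10), G_i = 10^(G_i,dB/10)
  Stage 1: F_1 = 10^(0.431/10) = 1.104, G_1 = 10^(10.6/10) = 11.48
  Stage 2: F_2 = 10^(1.81/10) = 1.517, G_2 = 10^(−1.81/10) = 0.6592
  Stage 3: F_3 = 10^(5.50/10) = 3.548, G_3 = 10^(−4.92/10) = 0.3221
Friis cascade:
  F = 1.104 + (1.517 − 1)/11.48 + (3.548 − 1)/7.568 = 1.486
NF = 10 log₁₀(1.486) = 1.72 dB

1.72 dB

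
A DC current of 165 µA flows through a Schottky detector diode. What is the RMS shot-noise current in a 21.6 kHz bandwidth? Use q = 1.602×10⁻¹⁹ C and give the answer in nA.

1.07 nA

I_n = √(2qI·B)
2qI·B = 2 × 1.602×10⁻¹⁹ × 1.65×10⁻⁴ × 2.16×10⁴ = 1.14×10⁻¹⁸ A²
I_n = √(1.14×10⁻¹⁸) = 1.07×10⁻⁹ A = 1.07 nA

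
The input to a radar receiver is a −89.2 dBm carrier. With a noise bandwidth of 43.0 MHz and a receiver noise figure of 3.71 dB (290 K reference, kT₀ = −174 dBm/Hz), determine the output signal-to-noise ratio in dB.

Noise floor: N = −174 + 10 log₁₀(B) + NF
10 log₁₀(4.30×10⁷) = 76.33 dB
N = −174 + 76.33 + 3.71 = −93.96 dBm
SNR = P_sig − N = −89.2 − (−93.96) = 4.76 dB → 4.8 dB

4.8 dB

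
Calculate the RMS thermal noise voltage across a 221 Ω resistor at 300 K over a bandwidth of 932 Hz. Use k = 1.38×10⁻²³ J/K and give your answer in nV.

V_n = √(4kTRB)
4kTRB = 4 × 1.38×10⁻²³ × 300 × 2.21×10² × 9.32×10² = 3.41×10⁻¹⁵ V²
V_n = √(3.41×10⁻¹⁵) = 5.84×10⁻⁸ V = 58.4 nV

58.4 nV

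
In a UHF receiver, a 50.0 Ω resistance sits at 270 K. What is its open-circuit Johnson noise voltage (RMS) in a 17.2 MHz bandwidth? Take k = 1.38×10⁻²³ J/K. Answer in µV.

V_n = √(4kTRB)
4kTRB = 4 × 1.38×10⁻²³ × 270 × 5.00×10¹ × 1.72×10⁷ = 1.28×10⁻¹¹ V²
V_n = √(1.28×10⁻¹¹) = 3.58×10⁻⁶ V = 3.58 µV

3.58 µV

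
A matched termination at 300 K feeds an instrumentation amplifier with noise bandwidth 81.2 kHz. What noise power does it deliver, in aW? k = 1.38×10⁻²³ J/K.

336 aW

P_n = kTB = 1.38×10⁻²³ × 300 × 8.12×10⁴ = 3.36×10⁻¹⁶ W = 336 aW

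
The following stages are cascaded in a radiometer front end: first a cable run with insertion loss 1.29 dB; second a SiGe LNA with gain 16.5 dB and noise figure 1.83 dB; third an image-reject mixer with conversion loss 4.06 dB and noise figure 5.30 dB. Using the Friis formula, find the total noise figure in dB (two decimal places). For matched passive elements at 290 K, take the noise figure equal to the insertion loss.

Convert to linear (a loss of L dB is a gain of −L dB): F_i = 10^(NF_i/10), G_i = 10^(G_i,dB/10)
  Stage 1: F_1 = 10^(1.29/10) = 1.346, G_1 = 10^(−1.29/10) = 0.7430
  Stage 2: F_2 = 10^(1.83/10) = 1.524, G_2 = 10^(16.5/10) = 44.67
  Stage 3: F_3 = 10^(5.30/10) = 3.388, G_3 = 10^(−4.06/10) = 0.3926
Friis cascade:
  F = 1.346 + (1.524 − 1)/0.7430 + (3.388 − 1)/33.19 = 2.123
NF = 10 log₁₀(2.123) = 3.27 dB

3.27 dB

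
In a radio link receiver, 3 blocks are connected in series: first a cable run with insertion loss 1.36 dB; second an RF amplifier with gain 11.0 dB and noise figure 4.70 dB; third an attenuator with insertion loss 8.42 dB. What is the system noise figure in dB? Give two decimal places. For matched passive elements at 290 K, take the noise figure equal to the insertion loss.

6.71 dB

Convert to linear (a loss of L dB is a gain of −L dB): F_i = 10^(NF_i/10), G_i = 10^(G_i,dB/10)
  Stage 1: F_1 = 10^(1.36/10) = 1.368, G_1 = 10^(−1.36/10) = 0.7311
  Stage 2: F_2 = 10^(4.70/10) = 2.951, G_2 = 10^(11.0/10) = 12.59
  Stage 3: F_3 = 10^(8.42/10) = 6.950, G_3 = 10^(−8.42/10) = 0.1439
Friis cascade:
  F = 1.368 + (2.951 − 1)/0.7311 + (6.950 − 1)/9.204 = 4.683
NF = 10 log₁₀(4.683) = 6.71 dB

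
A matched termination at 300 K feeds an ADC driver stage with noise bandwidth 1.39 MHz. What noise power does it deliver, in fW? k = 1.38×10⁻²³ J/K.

P_n = kTB = 1.38×10⁻²³ × 300 × 1.39×10⁶ = 5.75×10⁻¹⁵ W = 5.75 fW

5.75 fW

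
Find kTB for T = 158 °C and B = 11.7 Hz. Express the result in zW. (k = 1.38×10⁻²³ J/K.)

T = 158 °C + 273.15 = 431.15 K
P_n = kTB = 1.38×10⁻²³ × 431.15 × 1.17×10¹ = 6.96×10⁻²⁰ W = 69.6 zW

69.6 zW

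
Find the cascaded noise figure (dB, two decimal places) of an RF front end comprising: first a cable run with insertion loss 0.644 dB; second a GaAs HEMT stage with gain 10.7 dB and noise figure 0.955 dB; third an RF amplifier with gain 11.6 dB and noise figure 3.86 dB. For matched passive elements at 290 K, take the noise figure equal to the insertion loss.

2.00 dB

Convert to linear (a loss of L dB is a gain of −L dB): F_i = 10^(NF_i/10), G_i = 10^(G_i,dB/10)
  Stage 1: F_1 = 10^(0.644/10) = 1.160, G_1 = 10^(−0.644/10) = 0.8622
  Stage 2: F_2 = 10^(0.955/10) = 1.246, G_2 = 10^(10.7/10) = 11.75
  Stage 3: F_3 = 10^(3.86/10) = 2.432, G_3 = 10^(11.6/10) = 14.45
Friis cascade:
  F = 1.160 + (1.246 − 1)/0.8622 + (2.432 − 1)/10.13 = 1.586
NF = 10 log₁₀(1.586) = 2.00 dB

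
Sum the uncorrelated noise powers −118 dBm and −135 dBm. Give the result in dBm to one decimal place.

−117.9 dBm

Convert to linear, add, convert back:
P₁ = 1.58×10⁻¹⁵ W, P₂ = 3.16×10⁻¹⁷ W
P_tot = 1.62×10⁻¹⁵ W → 10 log₁₀(P_tot / 10⁻³) = −117.9 dBm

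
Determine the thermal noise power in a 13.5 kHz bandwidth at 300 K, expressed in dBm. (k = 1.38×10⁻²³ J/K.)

−132.5 dBm

P_n = kTB = 1.38×10⁻²³ × 300 × 1.35×10⁴ = 5.59×10⁻¹⁷ W
In dBm: 10 log₁₀(5.59×10⁻¹⁷ / 10⁻³) = −132.5 dBm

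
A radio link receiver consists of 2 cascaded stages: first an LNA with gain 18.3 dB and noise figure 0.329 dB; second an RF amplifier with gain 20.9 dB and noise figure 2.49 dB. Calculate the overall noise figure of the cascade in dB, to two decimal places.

Convert to linear (a loss of L dB is a gain of −L dB): F_i = 10^(NF_i/10), G_i = 10^(G_i,dB/10)
  Stage 1: F_1 = 10^(0.329/10) = 1.079, G_1 = 10^(18.3/10) = 67.61
  Stage 2: F_2 = 10^(2.49/10) = 1.774, G_2 = 10^(20.9/10) = 123.0
Friis cascade:
  F = 1.079 + (1.774 − 1)/67.61 = 1.090
NF = 10 log₁₀(1.090) = 0.37 dB

0.37 dB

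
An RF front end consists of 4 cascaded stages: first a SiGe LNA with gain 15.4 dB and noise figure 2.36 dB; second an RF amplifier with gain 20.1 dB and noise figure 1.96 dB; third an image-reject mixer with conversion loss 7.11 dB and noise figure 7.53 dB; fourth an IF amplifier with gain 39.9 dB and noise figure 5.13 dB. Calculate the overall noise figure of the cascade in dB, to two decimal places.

Convert to linear (a loss of L dB is a gain of −L dB): F_i = 10^(NF_i/10), G_i = 10^(G_i,dB/10)
  Stage 1: F_1 = 10^(2.36/10) = 1.722, G_1 = 10^(15.4/10) = 34.67
  Stage 2: F_2 = 10^(1.96/10) = 1.570, G_2 = 10^(20.1/10) = 102.3
  Stage 3: F_3 = 10^(7.53/10) = 5.662, G_3 = 10^(−7.11/10) = 0.1945
  Stage 4: F_4 = 10^(5.13/10) = 3.258, G_4 = 10^(39.9/10) = 9772
Friis cascade:
  F = 1.722 + (1.570 − 1)/34.67 + (5.662 − 1)/3548 + (3.258 − 1)/690.2 = 1.743
NF = 10 log₁₀(1.743) = 2.41 dB

2.41 dB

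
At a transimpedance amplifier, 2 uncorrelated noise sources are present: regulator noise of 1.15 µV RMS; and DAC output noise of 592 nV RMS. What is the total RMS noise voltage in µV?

Uncorrelated sources add in power (mean-square): V_tot = √(ΣV_i²)
V_tot = √[(1.15×10⁻⁶)² + (5.92×10⁻⁷)²] = 1.29×10⁻⁶ V = 1.29 µV

1.29 µV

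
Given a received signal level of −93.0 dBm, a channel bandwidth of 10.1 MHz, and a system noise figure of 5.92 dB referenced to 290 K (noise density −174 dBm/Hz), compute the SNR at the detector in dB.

5.0 dB

Noise floor: N = −174 + 10 log₁₀(B) + NF
10 log₁₀(1.01×10⁷) = 70.04 dB
N = −174 + 70.04 + 5.92 = −98.04 dBm
SNR = P_sig − N = −93.0 − (−98.04) = 5.04 dB → 5.0 dB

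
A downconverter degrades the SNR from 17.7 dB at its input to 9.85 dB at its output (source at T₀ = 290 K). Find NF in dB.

NF (dB) = SNR_in(dB) − SNR_out(dB) when the source is at T₀
NF = 17.7 − 9.85 = 7.85 dB

7.85 dB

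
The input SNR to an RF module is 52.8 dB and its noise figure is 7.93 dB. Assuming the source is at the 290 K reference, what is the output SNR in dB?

By definition F = SNR_in/SNR_out, so in dB: SNR_out = SNR_in − NF
SNR_out = 52.8 − 7.93 = 44.87 dB

44.87 dB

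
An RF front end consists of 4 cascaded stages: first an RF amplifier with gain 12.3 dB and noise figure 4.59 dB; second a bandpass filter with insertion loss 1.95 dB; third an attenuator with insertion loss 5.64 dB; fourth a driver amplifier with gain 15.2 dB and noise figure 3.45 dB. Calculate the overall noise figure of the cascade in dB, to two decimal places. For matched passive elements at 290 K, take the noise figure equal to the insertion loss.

Convert to linear (a loss of L dB is a gain of −L dB): F_i = 10^(NF_i/10), G_i = 10^(G_i,dB/10)
  Stage 1: F_1 = 10^(4.59/10) = 2.877, G_1 = 10^(12.3/10) = 16.98
  Stage 2: F_2 = 10^(1.95/10) = 1.567, G_2 = 10^(−1.95/10) = 0.6383
  Stage 3: F_3 = 10^(5.64/10) = 3.664, G_3 = 10^(−5.64/10) = 0.2729
  Stage 4: F_4 = 10^(3.45/10) = 2.213, G_4 = 10^(15.2/10) = 33.11
Friis cascade:
  F = 2.877 + (1.567 − 1)/16.98 + (3.664 − 1)/10.84 + (2.213 − 1)/2.958 = 3.567
NF = 10 log₁₀(3.567) = 5.52 dB

5.52 dB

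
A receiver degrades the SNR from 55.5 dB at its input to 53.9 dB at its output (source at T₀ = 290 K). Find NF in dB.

NF (dB) = SNR_in(dB) − SNR_out(dB) when the source is at T₀
NF = 55.5 − 53.9 = 1.6 dB

1.6 dB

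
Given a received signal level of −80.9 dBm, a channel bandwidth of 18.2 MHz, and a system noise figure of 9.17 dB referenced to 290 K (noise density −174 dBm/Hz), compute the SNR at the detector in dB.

Noise floor: N = −174 + 10 log₁₀(B) + NF
10 log₁₀(1.82×10⁷) = 72.6 dB
N = −174 + 72.6 + 9.17 = −92.23 dBm
SNR = P_sig − N = −80.9 − (−92.23) = 11.33 dB → 11.3 dB

11.3 dB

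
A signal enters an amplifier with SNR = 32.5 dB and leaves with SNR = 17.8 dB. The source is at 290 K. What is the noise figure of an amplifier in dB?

14.7 dB

NF (dB) = SNR_in(dB) − SNR_out(dB) when the source is at T₀
NF = 32.5 − 17.8 = 14.7 dB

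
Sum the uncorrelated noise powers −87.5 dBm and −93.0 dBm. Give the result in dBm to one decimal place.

Convert to linear, add, convert back:
P₁ = 1.78×10⁻¹² W, P₂ = 5.01×10⁻¹³ W
P_tot = 2.28×10⁻¹² W → 10 log₁₀(P_tot / 10⁻³) = −86.4 dBm

−86.4 dBm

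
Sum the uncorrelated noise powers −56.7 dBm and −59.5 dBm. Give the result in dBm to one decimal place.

−54.9 dBm

Convert to linear, add, convert back:
P₁ = 2.14×10⁻⁹ W, P₂ = 1.12×10⁻⁹ W
P_tot = 3.26×10⁻⁹ W → 10 log₁₀(P_tot / 10⁻³) = −54.9 dBm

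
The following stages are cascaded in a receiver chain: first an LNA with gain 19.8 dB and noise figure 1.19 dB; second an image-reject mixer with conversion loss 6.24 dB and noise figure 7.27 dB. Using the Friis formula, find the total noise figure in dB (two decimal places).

1.34 dB

Convert to linear (a loss of L dB is a gain of −L dB): F_i = 10^(NF_i/10), G_i = 10^(G_i,dB/10)
  Stage 1: F_1 = 10^(1.19/10) = 1.315, G_1 = 10^(19.8/10) = 95.50
  Stage 2: F_2 = 10^(7.27/10) = 5.333, G_2 = 10^(−6.24/10) = 0.2377
Friis cascade:
  F = 1.315 + (5.333 − 1)/95.50 = 1.361
NF = 10 log₁₀(1.361) = 1.34 dB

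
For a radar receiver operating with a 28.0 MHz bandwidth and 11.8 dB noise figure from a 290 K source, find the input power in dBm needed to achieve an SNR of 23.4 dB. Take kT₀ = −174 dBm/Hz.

−64.3 dBm

Sensitivity = −174 + 10 log₁₀(B) + NF + SNR_min
= −174 + 74.47 + 11.8 + 23.4
= −64.33 dBm → −64.3 dBm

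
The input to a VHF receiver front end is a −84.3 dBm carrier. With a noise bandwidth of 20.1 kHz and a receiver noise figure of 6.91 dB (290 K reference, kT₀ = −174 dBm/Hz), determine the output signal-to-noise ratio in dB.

39.8 dB

Noise floor: N = −174 + 10 log₁₀(B) + NF
10 log₁₀(2.01×10⁴) = 43.03 dB
N = −174 + 43.03 + 6.91 = −124.06 dBm
SNR = P_sig − N = −84.3 − (−124.06) = 39.76 dB → 39.8 dB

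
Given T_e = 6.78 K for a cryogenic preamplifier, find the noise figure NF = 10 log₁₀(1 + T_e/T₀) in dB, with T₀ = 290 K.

0.100 dB

F = 1 + T_e/T₀ = 1 + 6.78/290 = 1.02338
NF = 10 log₁₀(1.02338) = 0.100 dB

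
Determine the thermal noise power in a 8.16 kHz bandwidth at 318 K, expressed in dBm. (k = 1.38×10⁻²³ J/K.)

P_n = kTB = 1.38×10⁻²³ × 318 × 8.16×10³ = 3.58×10⁻¹⁷ W
In dBm: 10 log₁₀(3.58×10⁻¹⁷ / 10⁻³) = −134.5 dBm

−134.5 dBm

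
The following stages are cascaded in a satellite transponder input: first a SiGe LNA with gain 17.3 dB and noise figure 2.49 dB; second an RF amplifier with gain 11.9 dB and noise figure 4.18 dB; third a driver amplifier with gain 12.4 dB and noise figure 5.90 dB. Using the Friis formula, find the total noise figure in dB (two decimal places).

2.57 dB

Convert to linear (a loss of L dB is a gain of −L dB): F_i = 10^(NF_i/10), G_i = 10^(G_i,dB/10)
  Stage 1: F_1 = 10^(2.49/10) = 1.774, G_1 = 10^(17.3/10) = 53.70
  Stage 2: F_2 = 10^(4.18/10) = 2.618, G_2 = 10^(11.9/10) = 15.49
  Stage 3: F_3 = 10^(5.90/10) = 3.890, G_3 = 10^(12.4/10) = 17.38
Friis cascade:
  F = 1.774 + (2.618 − 1)/53.70 + (3.890 − 1)/831.8 = 1.808
NF = 10 log₁₀(1.808) = 2.57 dB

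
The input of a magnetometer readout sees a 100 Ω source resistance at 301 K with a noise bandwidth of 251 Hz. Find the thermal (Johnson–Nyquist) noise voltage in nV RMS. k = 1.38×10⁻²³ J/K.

V_n = √(4kTRB)
4kTRB = 4 × 1.38×10⁻²³ × 301 × 1.00×10² × 2.51×10² = 4.17×10⁻¹⁶ V²
V_n = √(4.17×10⁻¹⁶) = 2.04×10⁻⁸ V = 20.4 nV

20.4 nV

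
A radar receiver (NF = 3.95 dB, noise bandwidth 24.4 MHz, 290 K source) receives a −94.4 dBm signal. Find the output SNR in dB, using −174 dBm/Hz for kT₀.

1.8 dB

Noise floor: N = −174 + 10 log₁₀(B) + NF
10 log₁₀(2.44×10⁷) = 73.87 dB
N = −174 + 73.87 + 3.95 = −96.18 dBm
SNR = P_sig − N = −94.4 − (−96.18) = 1.78 dB → 1.8 dB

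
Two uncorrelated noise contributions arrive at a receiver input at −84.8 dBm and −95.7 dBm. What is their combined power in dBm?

−84.5 dBm

Convert to linear, add, convert back:
P₁ = 3.31×10⁻¹² W, P₂ = 2.69×10⁻¹³ W
P_tot = 3.58×10⁻¹² W → 10 log₁₀(P_tot / 10⁻³) = −84.5 dBm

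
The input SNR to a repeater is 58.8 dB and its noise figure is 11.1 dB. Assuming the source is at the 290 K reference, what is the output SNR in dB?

By definition F = SNR_in/SNR_out, so in dB: SNR_out = SNR_in − NF
SNR_out = 58.8 − 11.1 = 47.7 dB

47.7 dB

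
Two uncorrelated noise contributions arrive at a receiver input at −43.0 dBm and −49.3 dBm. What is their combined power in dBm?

−42.1 dBm

Convert to linear, add, convert back:
P₁ = 5.01×10⁻⁸ W, P₂ = 1.17×10⁻⁸ W
P_tot = 6.19×10⁻⁸ W → 10 log₁₀(P_tot / 10⁻³) = −42.1 dBm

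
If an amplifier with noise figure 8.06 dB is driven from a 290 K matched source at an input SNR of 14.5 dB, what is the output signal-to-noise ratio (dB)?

By definition F = SNR_in/SNR_out, so in dB: SNR_out = SNR_in − NF
SNR_out = 14.5 − 8.06 = 6.44 dB

6.44 dB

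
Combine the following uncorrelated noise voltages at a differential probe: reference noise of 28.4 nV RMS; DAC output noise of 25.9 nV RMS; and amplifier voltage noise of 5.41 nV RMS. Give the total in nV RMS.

38.8 nV

Uncorrelated sources add in power (mean-square): V_tot = √(ΣV_i²)
V_tot = √[(2.84×10⁻⁸)² + (2.59×10⁻⁸)² + (5.41×10⁻⁹)²] = 3.88×10⁻⁸ V = 38.8 nV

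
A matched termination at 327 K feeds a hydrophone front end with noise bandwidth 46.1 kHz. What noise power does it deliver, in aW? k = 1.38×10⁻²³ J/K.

P_n = kTB = 1.38×10⁻²³ × 327 × 4.61×10⁴ = 2.08×10⁻¹⁶ W = 208 aW

208 aW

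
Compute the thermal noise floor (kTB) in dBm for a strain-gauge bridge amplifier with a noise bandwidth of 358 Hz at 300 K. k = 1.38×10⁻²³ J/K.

−148.3 dBm

P_n = kTB = 1.38×10⁻²³ × 300 × 3.58×10² = 1.48×10⁻¹⁸ W
In dBm: 10 log₁₀(1.48×10⁻¹⁸ / 10⁻³) = −148.3 dBm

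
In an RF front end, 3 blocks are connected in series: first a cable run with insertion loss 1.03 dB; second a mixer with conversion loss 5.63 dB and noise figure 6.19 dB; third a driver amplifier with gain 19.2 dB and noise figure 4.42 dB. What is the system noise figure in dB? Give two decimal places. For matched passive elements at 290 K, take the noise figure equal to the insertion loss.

Convert to linear (a loss of L dB is a gain of −L dB): F_i = 10^(NF_i/10), G_i = 10^(G_i,dB/10)
  Stage 1: F_1 = 10^(1.03/10) = 1.268, G_1 = 10^(−1.03/10) = 0.7889
  Stage 2: F_2 = 10^(6.19/10) = 4.159, G_2 = 10^(−5.63/10) = 0.2735
  Stage 3: F_3 = 10^(4.42/10) = 2.767, G_3 = 10^(19.2/10) = 83.18
Friis cascade:
  F = 1.268 + (4.159 − 1)/0.7889 + (2.767 − 1)/0.2158 = 13.46
NF = 10 log₁₀(13.46) = 11.29 dB

11.29 dB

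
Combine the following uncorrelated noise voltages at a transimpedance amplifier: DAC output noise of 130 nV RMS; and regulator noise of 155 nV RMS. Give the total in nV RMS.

202 nV

Uncorrelated sources add in power (mean-square): V_tot = √(ΣV_i²)
V_tot = √[(1.30×10⁻⁷)² + (1.55×10⁻⁷)²] = 2.02×10⁻⁷ V = 202 nV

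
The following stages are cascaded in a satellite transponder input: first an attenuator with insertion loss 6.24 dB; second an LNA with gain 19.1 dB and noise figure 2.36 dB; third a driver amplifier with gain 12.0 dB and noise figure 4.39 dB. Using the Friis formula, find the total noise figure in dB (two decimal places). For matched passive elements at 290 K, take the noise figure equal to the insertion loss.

8.65 dB

Convert to linear (a loss of L dB is a gain of −L dB): F_i = 10^(NF_i/10), G_i = 10^(G_i,dB/10)
  Stage 1: F_1 = 10^(6.24/10) = 4.207, G_1 = 10^(−6.24/10) = 0.2377
  Stage 2: F_2 = 10^(2.36/10) = 1.722, G_2 = 10^(19.1/10) = 81.28
  Stage 3: F_3 = 10^(4.39/10) = 2.748, G_3 = 10^(12.0/10) = 15.85
Friis cascade:
  F = 4.207 + (1.722 − 1)/0.2377 + (2.748 − 1)/19.32 = 7.335
NF = 10 log₁₀(7.335) = 8.65 dB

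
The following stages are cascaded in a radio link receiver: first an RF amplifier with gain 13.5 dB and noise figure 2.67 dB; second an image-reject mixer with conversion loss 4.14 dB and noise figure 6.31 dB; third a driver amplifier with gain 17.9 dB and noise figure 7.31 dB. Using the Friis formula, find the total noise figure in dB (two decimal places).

3.99 dB

Convert to linear (a loss of L dB is a gain of −L dB): F_i = 10^(NF_i/10), G_i = 10^(G_i,dB/10)
  Stage 1: F_1 = 10^(2.67/10) = 1.849, G_1 = 10^(13.5/10) = 22.39
  Stage 2: F_2 = 10^(6.31/10) = 4.276, G_2 = 10^(−4.14/10) = 0.3855
  Stage 3: F_3 = 10^(7.31/10) = 5.383, G_3 = 10^(17.9/10) = 61.66
Friis cascade:
  F = 1.849 + (4.276 − 1)/22.39 + (5.383 − 1)/8.630 = 2.503
NF = 10 log₁₀(2.503) = 3.99 dB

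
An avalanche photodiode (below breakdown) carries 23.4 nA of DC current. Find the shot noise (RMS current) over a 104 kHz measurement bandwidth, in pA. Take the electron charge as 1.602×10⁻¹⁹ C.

27.9 pA

I_n = √(2qI·B)
2qI·B = 2 × 1.602×10⁻¹⁹ × 2.34×10⁻⁸ × 1.04×10⁵ = 7.80×10⁻²² A²
I_n = √(7.80×10⁻²²) = 2.79×10⁻¹¹ A = 27.9 pA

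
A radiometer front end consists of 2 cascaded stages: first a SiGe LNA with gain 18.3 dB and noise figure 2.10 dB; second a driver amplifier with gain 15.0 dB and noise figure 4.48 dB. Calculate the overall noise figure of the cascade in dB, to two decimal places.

2.17 dB

Convert to linear (a loss of L dB is a gain of −L dB): F_i = 10^(NF_i/10), G_i = 10^(G_i,dB/10)
  Stage 1: F_1 = 10^(2.10/10) = 1.622, G_1 = 10^(18.3/10) = 67.61
  Stage 2: F_2 = 10^(4.48/10) = 2.805, G_2 = 10^(15.0/10) = 31.62
Friis cascade:
  F = 1.622 + (2.805 − 1)/67.61 = 1.649
NF = 10 log₁₀(1.649) = 2.17 dB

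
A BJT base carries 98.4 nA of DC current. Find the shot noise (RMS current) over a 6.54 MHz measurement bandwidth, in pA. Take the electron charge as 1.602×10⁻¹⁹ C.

454 pA

I_n = √(2qI·B)
2qI·B = 2 × 1.602×10⁻¹⁹ × 9.84×10⁻⁸ × 6.54×10⁶ = 2.06×10⁻¹⁹ A²
I_n = √(2.06×10⁻¹⁹) = 4.54×10⁻¹⁰ A = 454 pA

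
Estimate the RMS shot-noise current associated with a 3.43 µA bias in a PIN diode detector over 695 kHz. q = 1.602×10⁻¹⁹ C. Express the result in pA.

874 pA

I_n = √(2qI·B)
2qI·B = 2 × 1.602×10⁻¹⁹ × 3.43×10⁻⁶ × 6.95×10⁵ = 7.64×10⁻¹⁹ A²
I_n = √(7.64×10⁻¹⁹) = 8.74×10⁻¹⁰ A = 874 pA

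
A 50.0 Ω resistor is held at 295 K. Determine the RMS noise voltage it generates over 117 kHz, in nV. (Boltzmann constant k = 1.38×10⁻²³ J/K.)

V_n = √(4kTRB)
4kTRB = 4 × 1.38×10⁻²³ × 295 × 5.00×10¹ × 1.17×10⁵ = 9.53×10⁻¹⁴ V²
V_n = √(9.53×10⁻¹⁴) = 3.09×10⁻⁷ V = 309 nV

309 nV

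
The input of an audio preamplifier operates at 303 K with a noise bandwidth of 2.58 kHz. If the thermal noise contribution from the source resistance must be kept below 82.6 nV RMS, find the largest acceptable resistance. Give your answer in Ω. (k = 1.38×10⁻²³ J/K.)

158 Ω

Johnson–Nyquist: V_n = √(4kTRB) ⇒ R = V_n² / (4kTB)
4kTB = 4 × 1.38×10⁻²³ × 303 × 2.58×10³ = 4.32×10⁻¹⁷
R = (8.26×10⁻⁸)² / 4.32×10⁻¹⁷ = 1.58×10² Ω = 158 Ω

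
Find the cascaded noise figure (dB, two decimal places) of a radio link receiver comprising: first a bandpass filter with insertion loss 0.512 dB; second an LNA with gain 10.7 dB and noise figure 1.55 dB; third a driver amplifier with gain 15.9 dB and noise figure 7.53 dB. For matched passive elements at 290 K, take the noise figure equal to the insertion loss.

3.13 dB

Convert to linear (a loss of L dB is a gain of −L dB): F_i = 10^(NF_i/10), G_i = 10^(G_i,dB/10)
  Stage 1: F_1 = 10^(0.512/10) = 1.125, G_1 = 10^(−0.512/10) = 0.8888
  Stage 2: F_2 = 10^(1.55/10) = 1.429, G_2 = 10^(10.7/10) = 11.75
  Stage 3: F_3 = 10^(7.53/10) = 5.662, G_3 = 10^(15.9/10) = 38.90
Friis cascade:
  F = 1.125 + (1.429 − 1)/0.8888 + (5.662 − 1)/10.44 = 2.054
NF = 10 log₁₀(2.054) = 3.13 dB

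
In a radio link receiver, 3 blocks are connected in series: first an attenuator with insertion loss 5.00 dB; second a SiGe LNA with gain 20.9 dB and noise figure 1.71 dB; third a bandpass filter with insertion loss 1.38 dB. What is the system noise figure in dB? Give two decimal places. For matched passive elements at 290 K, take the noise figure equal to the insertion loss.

6.72 dB

Convert to linear (a loss of L dB is a gain of −L dB): F_i = 10^(NF_i/10), G_i = 10^(G_i,dB/10)
  Stage 1: F_1 = 10^(5.00/10) = 3.162, G_1 = 10^(−5.00/10) = 0.3162
  Stage 2: F_2 = 10^(1.71/10) = 1.483, G_2 = 10^(20.9/10) = 123.0
  Stage 3: F_3 = 10^(1.38/10) = 1.374, G_3 = 10^(−1.38/10) = 0.7278
Friis cascade:
  F = 3.162 + (1.483 − 1)/0.3162 + (1.374 − 1)/38.90 = 4.698
NF = 10 log₁₀(4.698) = 6.72 dB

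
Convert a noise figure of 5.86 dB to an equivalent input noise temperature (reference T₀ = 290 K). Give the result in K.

F = 10^(5.86/10) = 3.85478
T_e = (F − 1)·T₀ = (3.85478 − 1) × 290 = 828 K

828 K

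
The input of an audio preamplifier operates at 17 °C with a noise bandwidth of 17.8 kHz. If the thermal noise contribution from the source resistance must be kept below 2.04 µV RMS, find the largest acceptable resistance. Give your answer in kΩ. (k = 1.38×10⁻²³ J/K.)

T = 17 °C + 273.15 = 290.15 K
Johnson–Nyquist: V_n = √(4kTRB) ⇒ R = V_n² / (4kTB)
4kTB = 4 × 1.38×10⁻²³ × 290.15 × 1.78×10⁴ = 2.85×10⁻¹⁶
R = (2.04×10⁻⁶)² / 2.85×10⁻¹⁶ = 1.46×10⁴ Ω = 14.6 kΩ

14.6 kΩ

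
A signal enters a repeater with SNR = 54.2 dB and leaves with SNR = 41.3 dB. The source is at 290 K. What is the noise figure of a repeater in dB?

12.9 dB

NF (dB) = SNR_in(dB) − SNR_out(dB) when the source is at T₀
NF = 54.2 − 41.3 = 12.9 dB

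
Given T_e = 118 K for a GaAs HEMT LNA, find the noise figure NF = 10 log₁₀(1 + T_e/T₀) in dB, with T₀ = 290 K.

1.48 dB

F = 1 + T_e/T₀ = 1 + 118/290 = 1.4069
NF = 10 log₁₀(1.4069) = 1.48 dB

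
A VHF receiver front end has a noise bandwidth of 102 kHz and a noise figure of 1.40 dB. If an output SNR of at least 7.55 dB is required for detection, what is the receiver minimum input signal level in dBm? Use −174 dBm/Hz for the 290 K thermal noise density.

−115.0 dBm

Sensitivity = −174 + 10 log₁₀(B) + NF + SNR_min
= −174 + 50.09 + 1.40 + 7.55
= −114.96 dBm → −115.0 dBm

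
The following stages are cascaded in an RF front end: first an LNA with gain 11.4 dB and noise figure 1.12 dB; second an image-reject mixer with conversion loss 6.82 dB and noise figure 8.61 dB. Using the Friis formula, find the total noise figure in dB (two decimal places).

2.42 dB

Convert to linear (a loss of L dB is a gain of −L dB): F_i = 10^(NF_i/10), G_i = 10^(G_i,dB/10)
  Stage 1: F_1 = 10^(1.12/10) = 1.294, G_1 = 10^(11.4/10) = 13.80
  Stage 2: F_2 = 10^(8.61/10) = 7.261, G_2 = 10^(−6.82/10) = 0.2080
Friis cascade:
  F = 1.294 + (7.261 − 1)/13.80 = 1.748
NF = 10 log₁₀(1.748) = 2.42 dB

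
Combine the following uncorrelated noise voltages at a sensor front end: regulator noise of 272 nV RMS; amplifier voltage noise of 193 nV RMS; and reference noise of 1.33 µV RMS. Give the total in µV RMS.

Uncorrelated sources add in power (mean-square): V_tot = √(ΣV_i²)
V_tot = √[(2.72×10⁻⁷)² + (1.93×10⁻⁷)² + (1.33×10⁻⁶)²] = 1.37×10⁻⁶ V = 1.37 µV

1.37 µV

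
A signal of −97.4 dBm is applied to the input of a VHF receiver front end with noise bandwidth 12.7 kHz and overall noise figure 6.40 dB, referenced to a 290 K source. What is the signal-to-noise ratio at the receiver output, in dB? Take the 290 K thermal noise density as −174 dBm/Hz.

29.2 dB

Noise floor: N = −174 + 10 log₁₀(B) + NF
10 log₁₀(1.27×10⁴) = 41.04 dB
N = −174 + 41.04 + 6.40 = −126.56 dBm
SNR = P_sig − N = −97.4 − (−126.56) = 29.16 dB → 29.2 dB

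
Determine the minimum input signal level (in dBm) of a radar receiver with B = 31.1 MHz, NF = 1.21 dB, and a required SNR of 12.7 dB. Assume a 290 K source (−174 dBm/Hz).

−85.2 dBm

Sensitivity = −174 + 10 log₁₀(B) + NF + SNR_min
= −174 + 74.93 + 1.21 + 12.7
= −85.16 dBm → −85.2 dBm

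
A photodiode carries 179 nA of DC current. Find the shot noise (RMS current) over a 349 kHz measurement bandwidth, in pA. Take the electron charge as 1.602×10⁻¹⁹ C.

I_n = √(2qI·B)
2qI·B = 2 × 1.602×10⁻¹⁹ × 1.79×10⁻⁷ × 3.49×10⁵ = 2.00×10⁻²⁰ A²
I_n = √(2.00×10⁻²⁰) = 1.41×10⁻¹⁰ A = 141 pA

141 pA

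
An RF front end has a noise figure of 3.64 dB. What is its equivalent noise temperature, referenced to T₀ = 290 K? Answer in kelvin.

F = 10^(3.64/10) = 2.31206
T_e = (F − 1)·T₀ = (2.31206 − 1) × 290 = 380 K

380 K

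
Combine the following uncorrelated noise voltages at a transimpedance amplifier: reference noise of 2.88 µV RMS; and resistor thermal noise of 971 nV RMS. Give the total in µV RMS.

Uncorrelated sources add in power (mean-square): V_tot = √(ΣV_i²)
V_tot = √[(2.88×10⁻⁶)² + (9.71×10⁻⁷)²] = 3.04×10⁻⁶ V = 3.04 µV

3.04 µV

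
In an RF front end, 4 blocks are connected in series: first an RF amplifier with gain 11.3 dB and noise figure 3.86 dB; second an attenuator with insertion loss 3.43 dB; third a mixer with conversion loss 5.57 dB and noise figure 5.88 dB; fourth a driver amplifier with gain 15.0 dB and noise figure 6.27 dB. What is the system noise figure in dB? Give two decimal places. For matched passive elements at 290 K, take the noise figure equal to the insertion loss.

6.90 dB

Convert to linear (a loss of L dB is a gain of −L dB): F_i = 10^(NF_i/10), G_i = 10^(G_i,dB/10)
  Stage 1: F_1 = 10^(3.86/10) = 2.432, G_1 = 10^(11.3/10) = 13.49
  Stage 2: F_2 = 10^(3.43/10) = 2.203, G_2 = 10^(−3.43/10) = 0.4539
  Stage 3: F_3 = 10^(5.88/10) = 3.873, G_3 = 10^(−5.57/10) = 0.2773
  Stage 4: F_4 = 10^(6.27/10) = 4.236, G_4 = 10^(15.0/10) = 31.62
Friis cascade:
  F = 2.432 + (2.203 − 1)/13.49 + (3.873 − 1)/6.124 + (4.236 − 1)/1.698 = 4.896
NF = 10 log₁₀(4.896) = 6.90 dB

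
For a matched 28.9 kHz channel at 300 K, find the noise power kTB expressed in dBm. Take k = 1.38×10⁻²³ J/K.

−129.2 dBm

P_n = kTB = 1.38×10⁻²³ × 300 × 2.89×10⁴ = 1.20×10⁻¹⁶ W
In dBm: 10 log₁₀(1.20×10⁻¹⁶ / 10⁻³) = −129.2 dBm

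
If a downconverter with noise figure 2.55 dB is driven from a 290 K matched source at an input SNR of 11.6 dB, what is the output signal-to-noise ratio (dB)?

By definition F = SNR_in/SNR_out, so in dB: SNR_out = SNR_in − NF
SNR_out = 11.6 − 2.55 = 9.05 dB

9.05 dB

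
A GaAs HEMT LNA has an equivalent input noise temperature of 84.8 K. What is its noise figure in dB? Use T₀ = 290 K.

1.11 dB

F = 1 + T_e/T₀ = 1 + 84.8/290 = 1.29241
NF = 10 log₁₀(1.29241) = 1.11 dB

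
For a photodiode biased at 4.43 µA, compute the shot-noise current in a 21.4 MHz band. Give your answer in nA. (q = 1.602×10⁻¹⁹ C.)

I_n = √(2qI·B)
2qI·B = 2 × 1.602×10⁻¹⁹ × 4.43×10⁻⁶ × 2.14×10⁷ = 3.04×10⁻¹⁷ A²
I_n = √(3.04×10⁻¹⁷) = 5.51×10⁻⁹ A = 5.51 nA

5.51 nA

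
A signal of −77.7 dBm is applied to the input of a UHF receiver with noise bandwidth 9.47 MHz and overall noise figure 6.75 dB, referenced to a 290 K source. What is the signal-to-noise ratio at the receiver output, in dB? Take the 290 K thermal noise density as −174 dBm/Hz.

Noise floor: N = −174 + 10 log₁₀(B) + NF
10 log₁₀(9.47×10⁶) = 69.76 dB
N = −174 + 69.76 + 6.75 = −97.49 dBm
SNR = P_sig − N = −77.7 − (−97.49) = 19.79 dB → 19.8 dB

19.8 dB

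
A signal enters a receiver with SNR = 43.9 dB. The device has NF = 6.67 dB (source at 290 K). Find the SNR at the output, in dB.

By definition F = SNR_in/SNR_out, so in dB: SNR_out = SNR_in − NF
SNR_out = 43.9 − 6.67 = 37.23 dB

37.23 dB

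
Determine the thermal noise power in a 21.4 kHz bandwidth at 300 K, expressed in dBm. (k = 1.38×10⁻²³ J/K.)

−130.5 dBm

P_n = kTB = 1.38×10⁻²³ × 300 × 2.14×10⁴ = 8.86×10⁻¹⁷ W
In dBm: 10 log₁₀(8.86×10⁻¹⁷ / 10⁻³) = −130.5 dBm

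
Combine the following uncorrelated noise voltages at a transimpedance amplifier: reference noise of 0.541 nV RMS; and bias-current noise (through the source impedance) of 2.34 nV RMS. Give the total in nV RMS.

2.40 nV

Uncorrelated sources add in power (mean-square): V_tot = √(ΣV_i²)
V_tot = √[(5.41×10⁻¹⁰)² + (2.34×10⁻⁹)²] = 2.40×10⁻⁹ V = 2.40 nV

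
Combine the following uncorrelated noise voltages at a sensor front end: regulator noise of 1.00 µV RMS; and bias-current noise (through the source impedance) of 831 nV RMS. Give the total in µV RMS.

1.30 µV

Uncorrelated sources add in power (mean-square): V_tot = √(ΣV_i²)
V_tot = √[(1.00×10⁻⁶)² + (8.31×10⁻⁷)²] = 1.30×10⁻⁶ V = 1.30 µV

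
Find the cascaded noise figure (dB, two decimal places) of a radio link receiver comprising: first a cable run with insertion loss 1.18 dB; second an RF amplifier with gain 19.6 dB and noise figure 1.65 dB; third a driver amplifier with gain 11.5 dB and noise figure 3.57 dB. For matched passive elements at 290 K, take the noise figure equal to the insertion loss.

Convert to linear (a loss of L dB is a gain of −L dB): F_i = 10^(NF_i/10), G_i = 10^(G_i,dB/10)
  Stage 1: F_1 = 10^(1.18/10) = 1.312, G_1 = 10^(−1.18/10) = 0.7621
  Stage 2: F_2 = 10^(1.65/10) = 1.462, G_2 = 10^(19.6/10) = 91.20
  Stage 3: F_3 = 10^(3.57/10) = 2.275, G_3 = 10^(11.5/10) = 14.13
Friis cascade:
  F = 1.312 + (1.462 − 1)/0.7621 + (2.275 − 1)/69.50 = 1.937
NF = 10 log₁₀(1.937) = 2.87 dB

2.87 dB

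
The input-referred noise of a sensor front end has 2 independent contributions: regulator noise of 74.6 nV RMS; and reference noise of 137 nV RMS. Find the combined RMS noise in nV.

Uncorrelated sources add in power (mean-square): V_tot = √(ΣV_i²)
V_tot = √[(7.46×10⁻⁸)² + (1.37×10⁻⁷)²] = 1.56×10⁻⁷ V = 156 nV

156 nV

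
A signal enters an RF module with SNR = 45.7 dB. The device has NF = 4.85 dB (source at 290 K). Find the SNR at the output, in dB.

By definition F = SNR_in/SNR_out, so in dB: SNR_out = SNR_in − NF
SNR_out = 45.7 − 4.85 = 40.85 dB

40.85 dB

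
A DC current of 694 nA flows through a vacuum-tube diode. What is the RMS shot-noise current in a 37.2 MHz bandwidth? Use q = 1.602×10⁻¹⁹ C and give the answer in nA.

2.88 nA

I_n = √(2qI·B)
2qI·B = 2 × 1.602×10⁻¹⁹ × 6.94×10⁻⁷ × 3.72×10⁷ = 8.27×10⁻¹⁸ A²
I_n = √(8.27×10⁻¹⁸) = 2.88×10⁻⁹ A = 2.88 nA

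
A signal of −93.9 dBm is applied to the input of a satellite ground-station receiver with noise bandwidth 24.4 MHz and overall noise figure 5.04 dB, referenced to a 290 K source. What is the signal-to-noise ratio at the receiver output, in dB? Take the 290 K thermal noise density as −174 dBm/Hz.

Noise floor: N = −174 + 10 log₁₀(B) + NF
10 log₁₀(2.44×10⁷) = 73.87 dB
N = −174 + 73.87 + 5.04 = −95.09 dBm
SNR = P_sig − N = −93.9 − (−95.09) = 1.19 dB → 1.2 dB

1.2 dB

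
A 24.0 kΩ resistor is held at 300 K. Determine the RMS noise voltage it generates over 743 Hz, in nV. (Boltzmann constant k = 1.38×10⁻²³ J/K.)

543 nV

V_n = √(4kTRB)
4kTRB = 4 × 1.38×10⁻²³ × 300 × 2.40×10⁴ × 7.43×10² = 2.95×10⁻¹³ V²
V_n = √(2.95×10⁻¹³) = 5.43×10⁻⁷ V = 543 nV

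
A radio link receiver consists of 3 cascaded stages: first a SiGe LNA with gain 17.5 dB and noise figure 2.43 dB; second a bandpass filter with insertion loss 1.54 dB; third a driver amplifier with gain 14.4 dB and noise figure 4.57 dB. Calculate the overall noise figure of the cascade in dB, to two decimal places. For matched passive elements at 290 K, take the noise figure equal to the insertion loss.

Convert to linear (a loss of L dB is a gain of −L dB): F_i = 10^(NF_i/10), G_i = 10^(G_i,dB/10)
  Stage 1: F_1 = 10^(2.43/10) = 1.750, G_1 = 10^(17.5/10) = 56.23
  Stage 2: F_2 = 10^(1.54/10) = 1.426, G_2 = 10^(−1.54/10) = 0.7015
  Stage 3: F_3 = 10^(4.57/10) = 2.864, G_3 = 10^(14.4/10) = 27.54
Friis cascade:
  F = 1.750 + (1.426 − 1)/56.23 + (2.864 − 1)/39.45 = 1.805
NF = 10 log₁₀(1.805) = 2.56 dB

2.56 dB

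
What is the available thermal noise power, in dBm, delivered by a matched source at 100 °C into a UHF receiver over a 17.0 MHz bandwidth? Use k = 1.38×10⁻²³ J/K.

−100.6 dBm

T = 100 °C + 273.15 = 373.15 K
P_n = kTB = 1.38×10⁻²³ × 373.15 × 1.70×10⁷ = 8.75×10⁻¹⁴ W
In dBm: 10 log₁₀(8.75×10⁻¹⁴ / 10⁻³) = −100.6 dBm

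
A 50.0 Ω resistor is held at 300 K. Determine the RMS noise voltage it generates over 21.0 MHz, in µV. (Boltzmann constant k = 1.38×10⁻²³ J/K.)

4.17 µV

V_n = √(4kTRB)
4kTRB = 4 × 1.38×10⁻²³ × 300 × 5.00×10¹ × 2.10×10⁷ = 1.74×10⁻¹¹ V²
V_n = √(1.74×10⁻¹¹) = 4.17×10⁻⁶ V = 4.17 µV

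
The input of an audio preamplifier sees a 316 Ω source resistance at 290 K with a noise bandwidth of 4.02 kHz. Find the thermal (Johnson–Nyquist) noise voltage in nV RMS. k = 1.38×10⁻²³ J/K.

V_n = √(4kTRB)
4kTRB = 4 × 1.38×10⁻²³ × 290 × 3.16×10² × 4.02×10³ = 2.03×10⁻¹⁴ V²
V_n = √(2.03×10⁻¹⁴) = 1.43×10⁻⁷ V = 143 nV

143 nV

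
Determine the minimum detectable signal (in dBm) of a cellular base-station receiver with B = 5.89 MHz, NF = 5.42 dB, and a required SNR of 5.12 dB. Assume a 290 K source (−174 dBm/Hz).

−95.8 dBm

Sensitivity = −174 + 10 log₁₀(B) + NF + SNR_min
= −174 + 67.7 + 5.42 + 5.12
= −95.76 dBm → −95.8 dBm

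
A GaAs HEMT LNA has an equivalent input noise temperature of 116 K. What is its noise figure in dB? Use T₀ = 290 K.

1.46 dB

F = 1 + T_e/T₀ = 1 + 116/290 = 1.4
NF = 10 log₁₀(1.4) = 1.46 dB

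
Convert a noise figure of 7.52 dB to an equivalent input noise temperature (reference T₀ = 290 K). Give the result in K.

1348 K

F = 10^(7.52/10) = 5.64937
T_e = (F − 1)·T₀ = (5.64937 − 1) × 290 = 1348 K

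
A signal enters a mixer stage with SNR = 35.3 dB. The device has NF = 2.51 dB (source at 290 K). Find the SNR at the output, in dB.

32.79 dB

By definition F = SNR_in/SNR_out, so in dB: SNR_out = SNR_in − NF
SNR_out = 35.3 − 2.51 = 32.79 dB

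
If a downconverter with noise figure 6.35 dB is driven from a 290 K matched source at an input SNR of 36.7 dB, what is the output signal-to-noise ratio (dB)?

By definition F = SNR_in/SNR_out, so in dB: SNR_out = SNR_in − NF
SNR_out = 36.7 − 6.35 = 30.35 dB

30.35 dB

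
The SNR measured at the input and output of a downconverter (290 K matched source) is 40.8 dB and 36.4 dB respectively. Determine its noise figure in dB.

NF (dB) = SNR_in(dB) − SNR_out(dB) when the source is at T₀
NF = 40.8 − 36.4 = 4.4 dB

4.4 dB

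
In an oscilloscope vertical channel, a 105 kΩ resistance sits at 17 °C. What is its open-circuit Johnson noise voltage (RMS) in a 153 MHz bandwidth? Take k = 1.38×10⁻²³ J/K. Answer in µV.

T = 17 °C + 273.15 = 290.15 K
V_n = √(4kTRB)
4kTRB = 4 × 1.38×10⁻²³ × 290.15 × 1.05×10⁵ × 1.53×10⁸ = 2.57×10⁻⁷ V²
V_n = √(2.57×10⁻⁷) = 5.07×10⁻⁴ V = 507 µV

507 µV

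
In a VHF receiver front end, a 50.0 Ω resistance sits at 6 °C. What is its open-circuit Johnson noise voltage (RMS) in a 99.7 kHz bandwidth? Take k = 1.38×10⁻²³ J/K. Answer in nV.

T = 6 °C + 273.15 = 279.15 K
V_n = √(4kTRB)
4kTRB = 4 × 1.38×10⁻²³ × 279.15 × 5.00×10¹ × 9.97×10⁴ = 7.68×10⁻¹⁴ V²
V_n = √(7.68×10⁻¹⁴) = 2.77×10⁻⁷ V = 277 nV

277 nV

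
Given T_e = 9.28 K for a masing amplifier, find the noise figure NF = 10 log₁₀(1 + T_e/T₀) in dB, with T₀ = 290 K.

0.137 dB

F = 1 + T_e/T₀ = 1 + 9.28/290 = 1.032
NF = 10 log₁₀(1.032) = 0.137 dB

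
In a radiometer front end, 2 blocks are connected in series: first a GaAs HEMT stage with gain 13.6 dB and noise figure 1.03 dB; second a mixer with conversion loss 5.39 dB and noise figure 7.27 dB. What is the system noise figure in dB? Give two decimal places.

Convert to linear (a loss of L dB is a gain of −L dB): F_i = 10^(NF_i/10), G_i = 10^(G_i,dB/10)
  Stage 1: F_1 = 10^(1.03/10) = 1.268, G_1 = 10^(13.6/10) = 22.91
  Stage 2: F_2 = 10^(7.27/10) = 5.333, G_2 = 10^(−5.39/10) = 0.2891
Friis cascade:
  F = 1.268 + (5.333 − 1)/22.91 = 1.457
NF = 10 log₁₀(1.457) = 1.63 dB

1.63 dB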